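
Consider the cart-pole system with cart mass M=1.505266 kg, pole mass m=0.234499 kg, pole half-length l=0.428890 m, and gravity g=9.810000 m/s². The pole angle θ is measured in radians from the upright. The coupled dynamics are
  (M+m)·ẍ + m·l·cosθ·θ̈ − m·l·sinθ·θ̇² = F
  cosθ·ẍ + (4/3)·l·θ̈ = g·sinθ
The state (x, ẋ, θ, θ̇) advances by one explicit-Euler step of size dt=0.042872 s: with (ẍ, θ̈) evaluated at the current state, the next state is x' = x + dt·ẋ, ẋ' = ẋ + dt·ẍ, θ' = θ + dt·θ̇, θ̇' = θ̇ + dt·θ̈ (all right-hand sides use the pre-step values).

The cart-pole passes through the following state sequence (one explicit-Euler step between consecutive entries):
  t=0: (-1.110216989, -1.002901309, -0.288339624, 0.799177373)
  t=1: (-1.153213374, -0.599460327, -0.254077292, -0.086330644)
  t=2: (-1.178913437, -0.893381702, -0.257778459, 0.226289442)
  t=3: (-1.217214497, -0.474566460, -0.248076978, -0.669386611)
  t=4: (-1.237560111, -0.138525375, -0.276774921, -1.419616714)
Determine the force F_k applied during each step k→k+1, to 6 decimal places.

F_0 = 14.398509 N
F_1 = -11.217436 N
F_2 = 14.965265 N
F_3 = 11.941663 N

step 0→1:
  ẍ = (ẋ'−ẋ)/dt = (-0.599460327−-1.002901309)/0.042872 = 9.410361
  θ̈ = (θ̇'−θ̇)/dt = (-0.086330644−0.799177373)/0.042872 = -20.654693
  sinθ=-0.284361, cosθ=0.958717
  F = (M+m)·ẍ + m·l·cosθ·θ̈ − m·l·sinθ·θ̇² = 16.371816 + -1.991573 − -0.018266 = 14.398509
step 1→2:
  ẍ = (ẋ'−ẋ)/dt = (-0.893381702−-0.599460327)/0.042872 = -6.855789
  θ̈ = (θ̇'−θ̇)/dt = (0.226289442−-0.086330644)/0.042872 = 7.291941
  sinθ=-0.251352, cosθ=0.967896
  F = (M+m)·ẍ + m·l·cosθ·θ̈ − m·l·sinθ·θ̇² = -11.927461 + 0.709837 − -0.000188 = -11.217436
step 2→3:
  ẍ = (ẋ'−ẋ)/dt = (-0.474566460−-0.893381702)/0.042872 = 9.768969
  θ̈ = (θ̇'−θ̇)/dt = (-0.669386611−0.226289442)/0.042872 = -20.891865
  sinθ=-0.254933, cosθ=0.966959
  F = (M+m)·ẍ + m·l·cosθ·θ̈ − m·l·sinθ·θ̇² = 16.995710 + -2.031758 − -0.001313 = 14.965265
step 3→4:
  ẍ = (ẋ'−ẋ)/dt = (-0.138525375−-0.474566460)/0.042872 = 7.838241
  θ̈ = (θ̇'−θ̇)/dt = (-1.419616714−-0.669386611)/0.042872 = -17.499303
  sinθ=-0.245540, cosθ=0.969386
  F = (M+m)·ẍ + m·l·cosθ·θ̈ − m·l·sinθ·θ̇² = 13.636698 + -1.706100 − -0.011065 = 11.941663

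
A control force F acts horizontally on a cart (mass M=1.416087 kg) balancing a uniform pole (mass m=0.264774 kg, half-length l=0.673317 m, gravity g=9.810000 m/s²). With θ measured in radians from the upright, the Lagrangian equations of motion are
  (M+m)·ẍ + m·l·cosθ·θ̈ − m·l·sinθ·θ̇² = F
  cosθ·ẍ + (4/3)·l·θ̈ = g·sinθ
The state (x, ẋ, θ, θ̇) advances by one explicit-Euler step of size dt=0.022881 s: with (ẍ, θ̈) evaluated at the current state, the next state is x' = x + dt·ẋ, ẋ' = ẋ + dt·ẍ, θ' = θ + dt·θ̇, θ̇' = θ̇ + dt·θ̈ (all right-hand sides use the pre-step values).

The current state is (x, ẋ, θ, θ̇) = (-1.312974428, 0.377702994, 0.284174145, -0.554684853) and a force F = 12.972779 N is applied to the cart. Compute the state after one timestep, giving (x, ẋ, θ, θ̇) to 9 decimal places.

sinθ=0.280364814, cosθ=0.959893521
temp = (F + m·l·θ̇²·sinθ)/(M+m) = (12.972779 + 0.015378396)/1.680861 = 7.727085937
θ̈ = (g·sinθ − cosθ·temp)/(l·(4/3 − m·cos²θ/(M+m))) = -5.833280919
ẍ = temp − m·l·θ̈·cosθ/(M+m) = 8.320966440
Euler: x'=-1.312974428+0.022881·0.377702994=-1.304332206, ẋ'=0.377702994+0.022881·8.320966440=0.568095027
       θ'=0.284174145+0.022881·-0.554684853=0.271482401, θ̇'=-0.554684853+0.022881·-5.833280919=-0.688156154

(-1.304332206, 0.568095027, 0.271482401, -0.688156154)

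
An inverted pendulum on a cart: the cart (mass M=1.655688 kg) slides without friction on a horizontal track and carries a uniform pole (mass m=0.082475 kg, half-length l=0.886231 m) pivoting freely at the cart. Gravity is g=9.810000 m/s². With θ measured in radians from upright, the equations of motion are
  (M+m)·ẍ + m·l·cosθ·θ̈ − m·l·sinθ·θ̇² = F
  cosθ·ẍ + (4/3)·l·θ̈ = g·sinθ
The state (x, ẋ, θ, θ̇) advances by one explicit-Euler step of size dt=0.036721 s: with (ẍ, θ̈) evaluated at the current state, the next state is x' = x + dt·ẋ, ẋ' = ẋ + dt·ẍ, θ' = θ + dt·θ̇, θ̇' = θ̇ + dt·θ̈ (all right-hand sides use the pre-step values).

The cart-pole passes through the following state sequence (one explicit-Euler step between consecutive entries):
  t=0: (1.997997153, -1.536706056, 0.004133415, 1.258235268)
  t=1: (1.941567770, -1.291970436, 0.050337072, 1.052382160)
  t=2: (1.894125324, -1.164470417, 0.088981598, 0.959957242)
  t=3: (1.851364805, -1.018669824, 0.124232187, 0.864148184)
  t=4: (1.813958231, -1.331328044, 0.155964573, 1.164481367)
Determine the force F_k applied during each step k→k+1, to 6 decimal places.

step 0→1:
  ẍ = (ẋ'−ẋ)/dt = (-1.291970436−-1.536706056)/0.036721 = 6.664732
  θ̈ = (θ̇'−θ̇)/dt = (1.052382160−1.258235268)/0.036721 = -5.605869
  sinθ=0.004133, cosθ=0.999991
  F = (M+m)·ẍ + m·l·cosθ·θ̈ − m·l·sinθ·θ̇² = 11.584390 + -0.409740 − 0.000478 = 11.174172
step 1→2:
  ẍ = (ẋ'−ẋ)/dt = (-1.164470417−-1.291970436)/0.036721 = 3.472128
  θ̈ = (θ̇'−θ̇)/dt = (0.959957242−1.052382160)/0.036721 = -2.516950
  sinθ=0.050316, cosθ=0.998733
  F = (M+m)·ẍ + m·l·cosθ·θ̈ − m·l·sinθ·θ̇² = 6.035125 + -0.183736 − 0.004073 = 5.847316
step 2→3:
  ẍ = (ẋ'−ẋ)/dt = (-1.018669824−-1.164470417)/0.036721 = 3.970496
  θ̈ = (θ̇'−θ̇)/dt = (0.864148184−0.959957242)/0.036721 = -2.609108
  sinθ=0.088864, cosθ=0.996044
  F = (M+m)·ẍ + m·l·cosθ·θ̈ − m·l·sinθ·θ̇² = 6.901370 + -0.189950 − 0.005985 = 6.705434
step 3→4:
  ẍ = (ẋ'−ẋ)/dt = (-1.331328044−-1.018669824)/0.036721 = -8.514426
  θ̈ = (θ̇'−θ̇)/dt = (1.164481367−0.864148184)/0.036721 = 8.178786
  sinθ=0.123913, cosθ=0.992293
  F = (M+m)·ẍ + m·l·cosθ·θ̈ − m·l·sinθ·θ̇² = -14.799459 + 0.593196 − 0.006763 = -14.213027

F_0 = 11.174172 N
F_1 = 5.847316 N
F_2 = 6.705434 N
F_3 = -14.213027 N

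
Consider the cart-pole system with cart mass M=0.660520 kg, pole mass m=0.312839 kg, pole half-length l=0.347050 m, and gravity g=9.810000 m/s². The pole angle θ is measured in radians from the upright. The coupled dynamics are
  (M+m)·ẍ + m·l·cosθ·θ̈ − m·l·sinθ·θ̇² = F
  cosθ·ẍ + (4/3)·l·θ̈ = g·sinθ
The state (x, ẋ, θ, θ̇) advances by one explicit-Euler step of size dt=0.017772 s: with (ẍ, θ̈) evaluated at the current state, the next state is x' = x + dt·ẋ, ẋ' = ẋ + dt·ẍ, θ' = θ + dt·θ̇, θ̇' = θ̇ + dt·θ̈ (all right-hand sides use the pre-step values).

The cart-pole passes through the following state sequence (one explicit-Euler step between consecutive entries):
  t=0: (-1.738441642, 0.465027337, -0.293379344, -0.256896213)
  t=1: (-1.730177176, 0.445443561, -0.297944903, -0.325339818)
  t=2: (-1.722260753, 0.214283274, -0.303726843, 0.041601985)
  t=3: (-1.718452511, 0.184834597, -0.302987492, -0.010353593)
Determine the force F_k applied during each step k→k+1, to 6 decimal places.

step 0→1:
  ẍ = (ẋ'−ẋ)/dt = (0.445443561−0.465027337)/0.017772 = -1.101946
  θ̈ = (θ̇'−θ̇)/dt = (-0.325339818−-0.256896213)/0.017772 = -3.851204
  sinθ=-0.289189, cosθ=0.957272
  F = (M+m)·ẍ + m·l·cosθ·θ̈ − m·l·sinθ·θ̇² = -1.072589 + -0.400262 − -0.002072 = -1.470779
step 1→2:
  ẍ = (ẋ'−ẋ)/dt = (0.214283274−0.445443561)/0.017772 = -13.006993
  θ̈ = (θ̇'−θ̇)/dt = (0.041601985−-0.325339818)/0.017772 = 20.647187
  sinθ=-0.293556, cosθ=0.955942
  F = (M+m)·ẍ + m·l·cosθ·θ̈ − m·l·sinθ·θ̇² = -12.660474 + 2.142917 − -0.003373 = -10.514184
step 2→3:
  ẍ = (ẋ'−ẋ)/dt = (0.184834597−0.214283274)/0.017772 = -1.657027
  θ̈ = (θ̇'−θ̇)/dt = (-0.010353593−0.041601985)/0.017772 = -2.923451
  sinθ=-0.299079, cosθ=0.954228
  F = (M+m)·ẍ + m·l·cosθ·θ̈ − m·l·sinθ·θ̇² = -1.612882 + -0.302873 − -0.000056 = -1.915699

F_0 = -1.470779 N
F_1 = -10.514184 N
F_2 = -1.915699 N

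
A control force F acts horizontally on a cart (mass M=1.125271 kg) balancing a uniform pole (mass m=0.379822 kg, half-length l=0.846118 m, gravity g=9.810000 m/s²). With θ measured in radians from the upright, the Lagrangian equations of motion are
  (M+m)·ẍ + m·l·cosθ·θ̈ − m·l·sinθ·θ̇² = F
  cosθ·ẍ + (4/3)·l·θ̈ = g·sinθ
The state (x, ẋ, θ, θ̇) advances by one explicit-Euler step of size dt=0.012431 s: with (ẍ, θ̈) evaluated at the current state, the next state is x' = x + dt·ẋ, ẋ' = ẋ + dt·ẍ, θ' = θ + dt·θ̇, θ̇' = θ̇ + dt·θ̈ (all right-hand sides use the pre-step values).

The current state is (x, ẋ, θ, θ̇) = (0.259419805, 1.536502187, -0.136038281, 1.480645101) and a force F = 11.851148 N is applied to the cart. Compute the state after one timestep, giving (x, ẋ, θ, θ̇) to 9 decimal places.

sinθ=-0.135619072, cosθ=0.990761055
temp = (F + m·l·θ̇²·sinθ)/(M+m) = (11.851148 + -0.095550677)/1.505093 = 7.810545477
θ̈ = (g·sinθ − cosθ·temp)/(l·(4/3 − m·cos²θ/(M+m))) = -9.872851519
ẍ = temp − m·l·θ̈·cosθ/(M+m) = 9.899164585
Euler: x'=0.259419805+0.012431·1.536502187=0.278520064, ẋ'=1.536502187+0.012431·9.899164585=1.659558702
       θ'=-0.136038281+0.012431·1.480645101=-0.117632382, θ̇'=1.480645101+0.012431·-9.872851519=1.357915684

(0.278520064, 1.659558702, -0.117632382, 1.357915684)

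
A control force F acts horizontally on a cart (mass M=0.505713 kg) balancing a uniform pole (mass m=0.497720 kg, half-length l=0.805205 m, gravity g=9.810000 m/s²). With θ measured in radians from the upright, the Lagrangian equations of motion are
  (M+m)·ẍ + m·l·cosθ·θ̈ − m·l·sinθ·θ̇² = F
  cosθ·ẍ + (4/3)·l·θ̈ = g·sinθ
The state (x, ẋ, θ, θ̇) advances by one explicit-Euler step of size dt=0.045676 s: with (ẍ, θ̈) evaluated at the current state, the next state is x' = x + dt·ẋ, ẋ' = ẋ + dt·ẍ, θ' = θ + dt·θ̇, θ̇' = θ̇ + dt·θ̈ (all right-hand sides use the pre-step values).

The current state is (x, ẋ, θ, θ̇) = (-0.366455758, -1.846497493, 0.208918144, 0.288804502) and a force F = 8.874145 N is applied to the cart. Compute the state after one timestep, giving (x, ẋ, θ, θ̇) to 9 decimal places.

sinθ=0.207401689, cosθ=0.978255866
temp = (F + m·l·θ̇²·sinθ)/(M+m) = (8.874145 + 0.006932849)/1.003433 = 8.850693419
θ̈ = (g·sinθ − cosθ·temp)/(l·(4/3 − m·cos²θ/(M+m))) = -9.580149174
ẍ = temp − m·l·θ̈·cosθ/(M+m) = 12.593763067
Euler: x'=-0.366455758+0.045676·-1.846497493=-0.450796377, ẋ'=-1.846497493+0.045676·12.593763067=-1.271264771
       θ'=0.208918144+0.045676·0.288804502=0.222109578, θ̇'=0.288804502+0.045676·-9.580149174=-0.148778392

(-0.450796377, -1.271264771, 0.222109578, -0.148778392)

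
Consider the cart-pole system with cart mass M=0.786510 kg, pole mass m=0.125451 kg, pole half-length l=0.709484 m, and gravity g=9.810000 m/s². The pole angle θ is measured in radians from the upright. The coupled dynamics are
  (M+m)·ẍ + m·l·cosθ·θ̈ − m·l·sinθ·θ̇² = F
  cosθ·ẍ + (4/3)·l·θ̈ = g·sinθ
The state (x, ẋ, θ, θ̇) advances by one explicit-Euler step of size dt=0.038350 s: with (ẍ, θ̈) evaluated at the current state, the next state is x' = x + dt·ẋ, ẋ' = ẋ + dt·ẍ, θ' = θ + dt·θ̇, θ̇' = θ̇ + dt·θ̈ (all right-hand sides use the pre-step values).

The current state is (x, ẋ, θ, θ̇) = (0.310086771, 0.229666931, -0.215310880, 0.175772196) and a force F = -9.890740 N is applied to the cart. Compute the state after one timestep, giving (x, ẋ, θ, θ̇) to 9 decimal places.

sinθ=-0.213651140, cosθ=0.976910022
temp = (F + m·l·θ̇²·sinθ)/(M+m) = (-9.890740 + -0.000587520)/0.911961 = -10.846217678
θ̈ = (g·sinθ − cosθ·temp)/(l·(4/3 − m·cos²θ/(M+m))) = 9.966585656
ẍ = temp − m·l·θ̈·cosθ/(M+m) = -11.796475461
Euler: x'=0.310086771+0.038350·0.229666931=0.318894498, ẋ'=0.229666931+0.038350·-11.796475461=-0.222727903
       θ'=-0.215310880+0.038350·0.175772196=-0.208570016, θ̇'=0.175772196+0.038350·9.966585656=0.557990756

(0.318894498, -0.222727903, -0.208570016, 0.557990756)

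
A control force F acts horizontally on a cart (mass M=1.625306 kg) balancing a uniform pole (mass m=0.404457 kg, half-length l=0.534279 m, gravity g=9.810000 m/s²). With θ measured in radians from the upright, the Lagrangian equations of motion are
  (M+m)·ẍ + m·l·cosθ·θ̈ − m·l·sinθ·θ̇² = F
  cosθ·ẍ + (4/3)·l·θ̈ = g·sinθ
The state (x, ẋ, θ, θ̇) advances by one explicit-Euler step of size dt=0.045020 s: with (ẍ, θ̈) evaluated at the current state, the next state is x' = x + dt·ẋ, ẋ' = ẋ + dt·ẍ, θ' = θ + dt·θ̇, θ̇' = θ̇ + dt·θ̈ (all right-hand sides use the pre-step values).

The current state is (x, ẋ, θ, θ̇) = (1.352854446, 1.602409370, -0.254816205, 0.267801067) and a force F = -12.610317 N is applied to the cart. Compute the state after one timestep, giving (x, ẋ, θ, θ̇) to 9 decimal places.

(1.424994916, 1.295818857, -0.242759801, 0.528010506)

sinθ=-0.252067553, cosθ=0.967709641
temp = (F + m·l·θ̇²·sinθ)/(M+m) = (-12.610317 + -0.003906448)/2.029763 = -6.214628726
θ̈ = (g·sinθ − cosθ·temp)/(l·(4/3 − m·cos²θ/(M+m))) = 5.779863145
ẍ = temp − m·l·θ̈·cosθ/(M+m) = -6.810095800
Euler: x'=1.352854446+0.045020·1.602409370=1.424994916, ẋ'=1.602409370+0.045020·-6.810095800=1.295818857
       θ'=-0.254816205+0.045020·0.267801067=-0.242759801, θ̇'=0.267801067+0.045020·5.779863145=0.528010506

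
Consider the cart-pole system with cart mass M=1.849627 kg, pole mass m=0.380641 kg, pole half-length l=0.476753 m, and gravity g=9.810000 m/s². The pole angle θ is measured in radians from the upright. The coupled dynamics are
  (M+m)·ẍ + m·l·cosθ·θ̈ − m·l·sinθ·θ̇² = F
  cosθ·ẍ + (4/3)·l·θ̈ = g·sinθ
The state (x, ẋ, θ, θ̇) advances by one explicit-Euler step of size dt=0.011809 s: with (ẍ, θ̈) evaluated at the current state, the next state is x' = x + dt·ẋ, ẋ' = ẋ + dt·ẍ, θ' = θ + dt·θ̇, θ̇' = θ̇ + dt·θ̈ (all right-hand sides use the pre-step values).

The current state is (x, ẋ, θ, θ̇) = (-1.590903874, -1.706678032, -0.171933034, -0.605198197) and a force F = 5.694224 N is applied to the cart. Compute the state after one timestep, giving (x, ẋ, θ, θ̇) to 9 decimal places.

(-1.611058035, -1.669464404, -0.179079820, -0.694056731)

sinθ=-0.171087201, cosθ=0.985255891
temp = (F + m·l·θ̇²·sinθ)/(M+m) = (5.694224 + -0.011371605)/2.230268 = 2.548058079
θ̈ = (g·sinθ − cosθ·temp)/(l·(4/3 − m·cos²θ/(M+m))) = -7.524645086
ẍ = temp − m·l·θ̈·cosθ/(M+m) = 3.151293740
Euler: x'=-1.590903874+0.011809·-1.706678032=-1.611058035, ẋ'=-1.706678032+0.011809·3.151293740=-1.669464404
       θ'=-0.171933034+0.011809·-0.605198197=-0.179079820, θ̇'=-0.605198197+0.011809·-7.524645086=-0.694056731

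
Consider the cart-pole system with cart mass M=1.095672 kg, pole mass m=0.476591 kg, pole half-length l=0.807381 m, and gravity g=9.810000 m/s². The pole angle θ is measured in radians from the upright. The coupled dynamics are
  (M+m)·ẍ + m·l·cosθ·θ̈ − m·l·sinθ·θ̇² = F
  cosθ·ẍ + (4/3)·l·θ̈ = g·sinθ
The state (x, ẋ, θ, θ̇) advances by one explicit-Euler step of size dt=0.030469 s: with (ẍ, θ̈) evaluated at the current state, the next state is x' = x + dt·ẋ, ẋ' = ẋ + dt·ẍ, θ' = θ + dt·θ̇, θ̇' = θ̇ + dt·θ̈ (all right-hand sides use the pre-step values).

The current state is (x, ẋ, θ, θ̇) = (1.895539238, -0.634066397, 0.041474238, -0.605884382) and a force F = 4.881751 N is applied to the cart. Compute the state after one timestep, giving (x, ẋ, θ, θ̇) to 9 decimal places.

(1.876219869, -0.515183381, 0.023013547, -0.704711007)

sinθ=0.041462349, cosθ=0.999140067
temp = (F + m·l·θ̇²·sinθ)/(M+m) = (4.881751 + 0.005856765)/1.572263 = 3.108645160
θ̈ = (g·sinθ − cosθ·temp)/(l·(4/3 − m·cos²θ/(M+m))) = -3.243513883
ẍ = temp − m·l·θ̈·cosθ/(M+m) = 3.901769547
Euler: x'=1.895539238+0.030469·-0.634066397=1.876219869, ẋ'=-0.634066397+0.030469·3.901769547=-0.515183381
       θ'=0.041474238+0.030469·-0.605884382=0.023013547, θ̇'=-0.605884382+0.030469·-3.243513883=-0.704711007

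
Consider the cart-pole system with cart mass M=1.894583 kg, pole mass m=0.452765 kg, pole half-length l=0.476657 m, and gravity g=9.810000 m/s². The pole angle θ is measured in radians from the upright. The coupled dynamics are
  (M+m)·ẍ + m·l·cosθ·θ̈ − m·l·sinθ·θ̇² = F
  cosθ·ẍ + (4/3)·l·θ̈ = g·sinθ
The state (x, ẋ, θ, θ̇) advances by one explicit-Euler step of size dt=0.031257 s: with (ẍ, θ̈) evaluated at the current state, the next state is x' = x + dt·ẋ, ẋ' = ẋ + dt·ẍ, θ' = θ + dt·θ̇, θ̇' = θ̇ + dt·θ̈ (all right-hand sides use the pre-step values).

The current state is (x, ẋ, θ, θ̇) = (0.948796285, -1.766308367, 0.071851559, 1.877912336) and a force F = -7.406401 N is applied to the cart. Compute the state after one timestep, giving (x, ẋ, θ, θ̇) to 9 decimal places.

(0.893586784, -1.884371037, 0.130549465, 2.097836231)

sinθ=0.071789751, cosθ=0.997419787
temp = (F + m·l·θ̇²·sinθ)/(M+m) = (-7.406401 + 0.054637636)/2.347348 = -3.131944375
θ̈ = (g·sinθ − cosθ·temp)/(l·(4/3 − m·cos²θ/(M+m))) = 7.035988582
ẍ = temp − m·l·θ̈·cosθ/(M+m) = -3.777159365
Euler: x'=0.948796285+0.031257·-1.766308367=0.893586784, ẋ'=-1.766308367+0.031257·-3.777159365=-1.884371037
       θ'=0.071851559+0.031257·1.877912336=0.130549465, θ̇'=1.877912336+0.031257·7.035988582=2.097836231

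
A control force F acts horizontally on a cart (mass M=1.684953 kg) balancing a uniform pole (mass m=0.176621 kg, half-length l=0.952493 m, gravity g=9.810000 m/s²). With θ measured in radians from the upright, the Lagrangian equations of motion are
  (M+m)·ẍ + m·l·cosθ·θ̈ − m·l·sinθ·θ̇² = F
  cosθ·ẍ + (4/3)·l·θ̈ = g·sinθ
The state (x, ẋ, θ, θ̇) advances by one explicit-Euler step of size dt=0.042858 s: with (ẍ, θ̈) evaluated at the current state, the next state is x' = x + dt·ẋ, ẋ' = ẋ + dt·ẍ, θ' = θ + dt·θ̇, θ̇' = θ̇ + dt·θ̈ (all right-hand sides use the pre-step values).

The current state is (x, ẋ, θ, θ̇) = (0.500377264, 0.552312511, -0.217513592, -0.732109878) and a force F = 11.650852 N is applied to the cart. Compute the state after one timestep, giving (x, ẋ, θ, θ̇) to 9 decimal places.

(0.524048274, 0.846348432, -0.248890357, -1.029623013)

sinθ=-0.215802472, cosθ=0.976437040
temp = (F + m·l·θ̇²·sinθ)/(M+m) = (11.650852 + -0.019458667)/1.861574 = 6.248149863
θ̈ = (g·sinθ − cosθ·temp)/(l·(4/3 − m·cos²θ/(M+m))) = -6.941834306
ẍ = temp − m·l·θ̈·cosθ/(M+m) = 6.860700952
Euler: x'=0.500377264+0.042858·0.552312511=0.524048274, ẋ'=0.552312511+0.042858·6.860700952=0.846348432
       θ'=-0.217513592+0.042858·-0.732109878=-0.248890357, θ̇'=-0.732109878+0.042858·-6.941834306=-1.029623013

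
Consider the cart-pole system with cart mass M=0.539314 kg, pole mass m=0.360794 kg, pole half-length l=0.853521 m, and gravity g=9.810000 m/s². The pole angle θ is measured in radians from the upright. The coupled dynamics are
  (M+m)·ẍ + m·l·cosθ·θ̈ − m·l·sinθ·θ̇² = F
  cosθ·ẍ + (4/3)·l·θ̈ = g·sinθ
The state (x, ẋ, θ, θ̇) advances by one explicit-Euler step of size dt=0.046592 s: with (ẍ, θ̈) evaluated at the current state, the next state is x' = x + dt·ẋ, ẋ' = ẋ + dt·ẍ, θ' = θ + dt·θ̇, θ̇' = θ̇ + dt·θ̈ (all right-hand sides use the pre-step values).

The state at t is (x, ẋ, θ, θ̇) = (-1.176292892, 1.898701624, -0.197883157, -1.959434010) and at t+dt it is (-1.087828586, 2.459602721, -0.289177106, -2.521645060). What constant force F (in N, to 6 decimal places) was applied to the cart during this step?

F = 7.425088 N

ẍ = (ẋ'−ẋ)/dt = (2.459602721−1.898701624)/0.046592 = 12.038571
θ̈ = (θ̇'−θ̇)/dt = (-2.521645060−-1.959434010)/0.046592 = -12.066686
sinθ=-0.196594, cosθ=0.980485
F = (M+m)·ẍ + m·l·cosθ·θ̈ − m·l·sinθ·θ̇² = 10.836014 + -3.643363 − -0.232437 = 7.425088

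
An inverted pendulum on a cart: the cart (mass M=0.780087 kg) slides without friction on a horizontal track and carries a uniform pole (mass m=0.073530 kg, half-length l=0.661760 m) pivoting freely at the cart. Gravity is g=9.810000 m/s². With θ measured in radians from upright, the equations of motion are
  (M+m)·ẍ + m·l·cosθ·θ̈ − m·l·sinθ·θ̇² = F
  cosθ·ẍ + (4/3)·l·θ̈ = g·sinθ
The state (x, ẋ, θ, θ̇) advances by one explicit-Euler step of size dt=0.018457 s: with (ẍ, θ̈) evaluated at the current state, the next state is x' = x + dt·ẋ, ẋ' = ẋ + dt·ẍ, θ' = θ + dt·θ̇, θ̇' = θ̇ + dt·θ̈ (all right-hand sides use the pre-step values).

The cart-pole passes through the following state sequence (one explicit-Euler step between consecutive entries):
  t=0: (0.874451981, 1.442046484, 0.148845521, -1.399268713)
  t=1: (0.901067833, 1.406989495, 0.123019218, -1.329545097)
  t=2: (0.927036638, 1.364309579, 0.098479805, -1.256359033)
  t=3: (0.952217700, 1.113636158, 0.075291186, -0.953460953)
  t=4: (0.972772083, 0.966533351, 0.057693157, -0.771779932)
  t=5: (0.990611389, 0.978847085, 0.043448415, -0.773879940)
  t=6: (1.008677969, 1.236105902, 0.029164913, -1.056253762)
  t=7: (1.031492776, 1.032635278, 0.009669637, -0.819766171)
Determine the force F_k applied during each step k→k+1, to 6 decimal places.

step 0→1:
  ẍ = (ẋ'−ẋ)/dt = (1.406989495−1.442046484)/0.018457 = -1.899387
  θ̈ = (θ̇'−θ̇)/dt = (-1.329545097−-1.399268713)/0.018457 = 3.777625
  sinθ=0.148297, cosθ=0.988943
  F = (M+m)·ẍ + m·l·cosθ·θ̈ − m·l·sinθ·θ̇² = -1.621349 + 0.181784 − 0.014129 = -1.453694
step 1→2:
  ẍ = (ẋ'−ẋ)/dt = (1.364309579−1.406989495)/0.018457 = -2.312397
  θ̈ = (θ̇'−θ̇)/dt = (-1.256359033−-1.329545097)/0.018457 = 3.965220
  sinθ=0.122709, cosθ=0.992443
  F = (M+m)·ẍ + m·l·cosθ·θ̈ − m·l·sinθ·θ̇² = -1.973902 + 0.191486 − 0.010555 = -1.792970
step 2→3:
  ẍ = (ẋ'−ẋ)/dt = (1.113636158−1.364309579)/0.018457 = -13.581482
  θ̈ = (θ̇'−θ̇)/dt = (-0.953460953−-1.256359033)/0.018457 = 16.411014
  sinθ=0.098321, cosθ=0.995155
  F = (M+m)·ẍ + m·l·cosθ·θ̈ − m·l·sinθ·θ̇² = -11.593384 + 0.794678 − 0.007552 = -10.806258
step 3→4:
  ẍ = (ẋ'−ẋ)/dt = (0.966533351−1.113636158)/0.018457 = -7.970028
  θ̈ = (θ̇'−θ̇)/dt = (-0.771779932−-0.953460953)/0.018457 = 9.843475
  sinθ=0.075220, cosθ=0.997167
  F = (M+m)·ẍ + m·l·cosθ·θ̈ − m·l·sinθ·θ̇² = -6.803351 + 0.477619 − 0.003327 = -6.329060
step 4→5:
  ẍ = (ẋ'−ẋ)/dt = (0.978847085−0.966533351)/0.018457 = 0.667158
  θ̈ = (θ̇'−θ̇)/dt = (-0.773879940−-0.771779932)/0.018457 = -0.113778
  sinθ=0.057661, cosθ=0.998336
  F = (M+m)·ẍ + m·l·cosθ·θ̈ − m·l·sinθ·θ̇² = 0.569497 + -0.005527 − 0.001671 = 0.562299
step 5→6:
  ẍ = (ẋ'−ẋ)/dt = (1.236105902−0.978847085)/0.018457 = 13.938279
  θ̈ = (θ̇'−θ̇)/dt = (-1.056253762−-0.773879940)/0.018457 = -15.299010
  sinθ=0.043435, cosθ=0.999056
  F = (M+m)·ẍ + m·l·cosθ·θ̈ − m·l·sinθ·θ̇² = 11.897952 + -0.743735 − 0.001266 = 11.152951
step 6→7:
  ẍ = (ẋ'−ẋ)/dt = (1.032635278−1.236105902)/0.018457 = -11.024036
  θ̈ = (θ̇'−θ̇)/dt = (-0.819766171−-1.056253762)/0.018457 = 12.812894
  sinθ=0.029161, cosθ=0.999575
  F = (M+m)·ẍ + m·l·cosθ·θ̈ − m·l·sinθ·θ̇² = -9.410304 + 0.623200 − 0.001583 = -8.788687

F_0 = -1.453694 N
F_1 = -1.792970 N
F_2 = -10.806258 N
F_3 = -6.329060 N
F_4 = 0.562299 N
F_5 = 11.152951 N
F_6 = -8.788687 N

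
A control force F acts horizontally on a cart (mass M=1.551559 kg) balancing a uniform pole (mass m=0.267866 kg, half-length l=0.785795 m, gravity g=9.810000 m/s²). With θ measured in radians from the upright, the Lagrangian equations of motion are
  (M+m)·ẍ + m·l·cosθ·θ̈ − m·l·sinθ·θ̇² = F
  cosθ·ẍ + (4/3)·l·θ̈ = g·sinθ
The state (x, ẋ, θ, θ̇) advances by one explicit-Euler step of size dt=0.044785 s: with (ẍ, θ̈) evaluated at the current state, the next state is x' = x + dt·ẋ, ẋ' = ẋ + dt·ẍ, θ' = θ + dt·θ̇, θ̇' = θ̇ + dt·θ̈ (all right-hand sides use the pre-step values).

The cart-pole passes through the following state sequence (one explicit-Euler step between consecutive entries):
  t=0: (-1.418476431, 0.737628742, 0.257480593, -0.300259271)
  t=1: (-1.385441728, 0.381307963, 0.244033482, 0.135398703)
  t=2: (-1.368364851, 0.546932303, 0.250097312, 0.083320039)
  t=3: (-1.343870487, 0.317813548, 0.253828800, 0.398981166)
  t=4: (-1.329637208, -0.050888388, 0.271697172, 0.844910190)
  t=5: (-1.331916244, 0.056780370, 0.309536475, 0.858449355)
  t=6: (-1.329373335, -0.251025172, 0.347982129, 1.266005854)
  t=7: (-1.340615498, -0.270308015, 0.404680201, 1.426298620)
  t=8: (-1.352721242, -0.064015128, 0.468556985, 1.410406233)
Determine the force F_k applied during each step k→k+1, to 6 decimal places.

step 0→1:
  ẍ = (ẋ'−ẋ)/dt = (0.381307963−0.737628742)/0.044785 = -7.956253
  θ̈ = (θ̇'−θ̇)/dt = (0.135398703−-0.300259271)/0.044785 = 9.727765
  sinθ=0.254645, cosθ=0.967035
  F = (M+m)·ẍ + m·l·cosθ·θ̈ − m·l·sinθ·θ̇² = -14.475805 + 1.980076 − 0.004832 = -12.500561
step 1→2:
  ẍ = (ẋ'−ẋ)/dt = (0.546932303−0.381307963)/0.044785 = 3.698210
  θ̈ = (θ̇'−θ̇)/dt = (0.083320039−0.135398703)/0.044785 = -1.162860
  sinθ=0.241619, cosθ=0.970371
  F = (M+m)·ẍ + m·l·cosθ·θ̈ − m·l·sinθ·θ̇² = 6.728616 + -0.237516 − 0.000932 = 6.490168
step 2→3:
  ẍ = (ẋ'−ẋ)/dt = (0.317813548−0.546932303)/0.044785 = -5.115971
  θ̈ = (θ̇'−θ̇)/dt = (0.398981166−0.083320039)/0.044785 = 7.048367
  sinθ=0.247498, cosθ=0.968888
  F = (M+m)·ẍ + m·l·cosθ·θ̈ − m·l·sinθ·θ̇² = -9.308125 + 1.437438 − 0.000362 = -7.871049
step 3→4:
  ẍ = (ẋ'−ẋ)/dt = (-0.050888388−0.317813548)/0.044785 = -8.232710
  θ̈ = (θ̇'−θ̇)/dt = (0.844910190−0.398981166)/0.044785 = 9.957107
  sinθ=0.251112, cosθ=0.967958
  F = (M+m)·ẍ + m·l·cosθ·θ̈ − m·l·sinθ·θ̇² = -14.978799 + 2.028694 − 0.008414 = -12.958519
step 4→5:
  ẍ = (ẋ'−ẋ)/dt = (0.056780370−-0.050888388)/0.044785 = 2.404125
  θ̈ = (θ̇'−θ̇)/dt = (0.858449355−0.844910190)/0.044785 = 0.302315
  sinθ=0.268367, cosθ=0.963317
  F = (M+m)·ẍ + m·l·cosθ·θ̈ − m·l·sinθ·θ̇² = 4.374126 + 0.061299 − 0.040325 = 4.395100
step 5→6:
  ẍ = (ẋ'−ẋ)/dt = (-0.251025172−0.056780370)/0.044785 = -6.872961
  θ̈ = (θ̇'−θ̇)/dt = (1.266005854−0.858449355)/0.044785 = 9.100290
  sinθ=0.304617, cosθ=0.952475
  F = (M+m)·ẍ + m·l·cosθ·θ̈ − m·l·sinθ·θ̇² = -12.504836 + 1.824465 − 0.047251 = -10.727622
step 6→7:
  ẍ = (ẋ'−ẋ)/dt = (-0.270308015−-0.251025172)/0.044785 = -0.430565
  θ̈ = (θ̇'−θ̇)/dt = (1.426298620−1.266005854)/0.044785 = 3.579162
  sinθ=0.341002, cosθ=0.940063
  F = (M+m)·ẍ + m·l·cosθ·θ̈ − m·l·sinθ·θ̇² = -0.783380 + 0.708215 − 0.115042 = -0.190207
step 7→8:
  ẍ = (ẋ'−ẋ)/dt = (-0.064015128−-0.270308015)/0.044785 = 4.606294
  θ̈ = (θ̇'−θ̇)/dt = (1.410406233−1.426298620)/0.044785 = -0.354860
  sinθ=0.393725, cosθ=0.919228
  F = (M+m)·ẍ + m·l·cosθ·θ̈ − m·l·sinθ·θ̇² = 8.380807 + -0.068660 − 0.168593 = 8.143553

F_0 = -12.500561 N
F_1 = 6.490168 N
F_2 = -7.871049 N
F_3 = -12.958519 N
F_4 = 4.395100 N
F_5 = -10.727622 N
F_6 = -0.190207 N
F_7 = 8.143553 N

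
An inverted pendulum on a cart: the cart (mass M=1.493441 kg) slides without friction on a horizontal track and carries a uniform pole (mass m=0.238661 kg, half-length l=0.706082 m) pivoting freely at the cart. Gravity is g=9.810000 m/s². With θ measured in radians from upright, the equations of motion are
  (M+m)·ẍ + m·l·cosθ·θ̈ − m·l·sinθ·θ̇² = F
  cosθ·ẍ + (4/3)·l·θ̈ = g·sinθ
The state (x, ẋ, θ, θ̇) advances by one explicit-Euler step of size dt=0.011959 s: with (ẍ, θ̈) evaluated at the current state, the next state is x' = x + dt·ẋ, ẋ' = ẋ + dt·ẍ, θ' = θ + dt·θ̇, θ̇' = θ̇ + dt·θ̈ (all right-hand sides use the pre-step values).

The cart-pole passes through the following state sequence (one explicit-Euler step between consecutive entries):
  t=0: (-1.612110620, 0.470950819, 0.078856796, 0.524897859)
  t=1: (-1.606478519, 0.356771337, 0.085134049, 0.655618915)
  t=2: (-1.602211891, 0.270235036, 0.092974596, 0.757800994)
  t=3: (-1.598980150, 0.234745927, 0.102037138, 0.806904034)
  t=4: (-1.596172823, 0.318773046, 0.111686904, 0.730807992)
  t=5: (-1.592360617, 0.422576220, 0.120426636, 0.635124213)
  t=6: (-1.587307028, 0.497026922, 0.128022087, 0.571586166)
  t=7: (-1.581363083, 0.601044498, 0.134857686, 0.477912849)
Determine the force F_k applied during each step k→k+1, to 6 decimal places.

F_0 = -14.704770 N
F_1 = -11.105158 N
F_2 = -4.460187 N
F_3 = 11.092342 N
F_4 = 13.684598 N
F_5 = 9.886197 N
F_6 = 13.749384 N

step 0→1:
  ẍ = (ẋ'−ẋ)/dt = (0.356771337−0.470950819)/0.011959 = -9.547578
  θ̈ = (θ̇'−θ̇)/dt = (0.655618915−0.524897859)/0.011959 = 10.930768
  sinθ=0.078775, cosθ=0.996892
  F = (M+m)·ẍ + m·l·cosθ·θ̈ − m·l·sinθ·θ̇² = -16.537378 + 1.836266 − 0.003657 = -14.704770
step 1→2:
  ẍ = (ẋ'−ẋ)/dt = (0.270235036−0.356771337)/0.011959 = -7.236082
  θ̈ = (θ̇'−θ̇)/dt = (0.757800994−0.655618915)/0.011959 = 8.544367
  sinθ=0.085031, cosθ=0.996378
  F = (M+m)·ẍ + m·l·cosθ·θ̈ − m·l·sinθ·θ̇² = -12.533632 + 1.434633 − 0.006159 = -11.105158
step 2→3:
  ẍ = (ẋ'−ẋ)/dt = (0.234745927−0.270235036)/0.011959 = -2.967565
  θ̈ = (θ̇'−θ̇)/dt = (0.806904034−0.757800994)/0.011959 = 4.105949
  sinθ=0.092841, cosθ=0.995681
  F = (M+m)·ẍ + m·l·cosθ·θ̈ − m·l·sinθ·θ̇² = -5.140125 + 0.688922 − 0.008984 = -4.460187
step 3→4:
  ẍ = (ẋ'−ẋ)/dt = (0.318773046−0.234745927)/0.011959 = 7.026266
  θ̈ = (θ̇'−θ̇)/dt = (0.730807992−0.806904034)/0.011959 = -6.363077
  sinθ=0.101860, cosθ=0.994799
  F = (M+m)·ẍ + m·l·cosθ·θ̈ − m·l·sinθ·θ̇² = 12.170210 + -1.066692 − 0.011176 = 11.092342
step 4→5:
  ẍ = (ẋ'−ẋ)/dt = (0.422576220−0.318773046)/0.011959 = 8.679921
  θ̈ = (θ̇'−θ̇)/dt = (0.635124213−0.730807992)/0.011959 = -8.000985
  sinθ=0.111455, cosθ=0.993769
  F = (M+m)·ẍ + m·l·cosθ·θ̈ − m·l·sinθ·θ̇² = 15.034508 + -1.339879 − 0.010031 = 13.684598
step 5→6:
  ẍ = (ẋ'−ẋ)/dt = (0.497026922−0.422576220)/0.011959 = 6.225496
  θ̈ = (θ̇'−θ̇)/dt = (0.571586166−0.635124213)/0.011959 = -5.312990
  sinθ=0.120136, cosθ=0.992757
  F = (M+m)·ẍ + m·l·cosθ·θ̈ − m·l·sinθ·θ̇² = 10.783193 + -0.888830 − 0.008166 = 9.886197
step 6→7:
  ẍ = (ẋ'−ẋ)/dt = (0.601044498−0.497026922)/0.011959 = 8.697849
  θ̈ = (θ̇'−θ̇)/dt = (0.477912849−0.571586166)/0.011959 = -7.832872
  sinθ=0.127673, cosθ=0.991816
  F = (M+m)·ẍ + m·l·cosθ·θ̈ − m·l·sinθ·θ̇² = 15.065562 + -1.309148 − 0.007029 = 13.749384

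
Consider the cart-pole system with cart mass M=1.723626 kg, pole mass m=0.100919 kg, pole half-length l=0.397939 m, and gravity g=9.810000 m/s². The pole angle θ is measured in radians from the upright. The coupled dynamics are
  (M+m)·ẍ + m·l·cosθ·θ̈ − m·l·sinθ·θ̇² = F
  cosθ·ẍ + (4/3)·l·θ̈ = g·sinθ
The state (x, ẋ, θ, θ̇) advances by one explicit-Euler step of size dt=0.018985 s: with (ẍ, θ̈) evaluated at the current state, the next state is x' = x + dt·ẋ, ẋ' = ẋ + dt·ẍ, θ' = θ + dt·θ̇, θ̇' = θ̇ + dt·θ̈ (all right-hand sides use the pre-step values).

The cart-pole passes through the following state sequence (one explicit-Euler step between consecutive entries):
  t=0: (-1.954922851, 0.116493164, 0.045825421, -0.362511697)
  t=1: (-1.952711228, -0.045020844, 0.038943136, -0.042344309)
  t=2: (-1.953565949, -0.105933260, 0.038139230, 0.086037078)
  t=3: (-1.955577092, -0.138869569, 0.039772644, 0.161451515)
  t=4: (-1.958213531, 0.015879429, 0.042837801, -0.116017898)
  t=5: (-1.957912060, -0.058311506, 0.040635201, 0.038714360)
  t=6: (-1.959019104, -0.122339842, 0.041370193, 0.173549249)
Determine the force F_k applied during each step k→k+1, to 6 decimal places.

step 0→1:
  ẍ = (ẋ'−ẋ)/dt = (-0.045020844−0.116493164)/0.018985 = -8.507454
  θ̈ = (θ̇'−θ̇)/dt = (-0.042344309−-0.362511697)/0.018985 = 16.864229
  sinθ=0.045809, cosθ=0.998950
  F = (M+m)·ẍ + m·l·cosθ·θ̈ − m·l·sinθ·θ̇² = -15.522232 + 0.676550 − 0.000242 = -14.845924
step 1→2:
  ẍ = (ẋ'−ẋ)/dt = (-0.105933260−-0.045020844)/0.018985 = -3.208450
  θ̈ = (θ̇'−θ̇)/dt = (0.086037078−-0.042344309)/0.018985 = 6.762254
  sinθ=0.038933, cosθ=0.999242
  F = (M+m)·ẍ + m·l·cosθ·θ̈ − m·l·sinθ·θ̇² = -5.853961 + 0.271364 − 0.000003 = -5.582600
step 2→3:
  ẍ = (ẋ'−ẋ)/dt = (-0.138869569−-0.105933260)/0.018985 = -1.734860
  θ̈ = (θ̇'−θ̇)/dt = (0.161451515−0.086037078)/0.018985 = 3.972317
  sinθ=0.038130, cosθ=0.999273
  F = (M+m)·ẍ + m·l·cosθ·θ̈ − m·l·sinθ·θ̇² = -3.165329 + 0.159411 − 0.000011 = -3.005930
step 3→4:
  ẍ = (ẋ'−ẋ)/dt = (0.015879429−-0.138869569)/0.018985 = 8.151119
  θ̈ = (θ̇'−θ̇)/dt = (-0.116017898−0.161451515)/0.018985 = -14.615192
  sinθ=0.039762, cosθ=0.999209
  F = (M+m)·ẍ + m·l·cosθ·θ̈ − m·l·sinθ·θ̇² = 14.872084 + -0.586476 − 0.000042 = 14.285566
step 4→5:
  ẍ = (ẋ'−ẋ)/dt = (-0.058311506−0.015879429)/0.018985 = -3.907871
  θ̈ = (θ̇'−θ̇)/dt = (0.038714360−-0.116017898)/0.018985 = 8.150237
  sinθ=0.042825, cosθ=0.999083
  F = (M+m)·ẍ + m·l·cosθ·θ̈ − m·l·sinθ·θ̇² = -7.130087 + 0.327010 − 0.000023 = -6.803100
step 5→6:
  ẍ = (ẋ'−ẋ)/dt = (-0.122339842−-0.058311506)/0.018985 = -3.372575
  θ̈ = (θ̇'−θ̇)/dt = (0.173549249−0.038714360)/0.018985 = 7.102180
  sinθ=0.040624, cosθ=0.999175
  F = (M+m)·ẍ + m·l·cosθ·θ̈ − m·l·sinθ·θ̇² = -6.153415 + 0.284985 − 0.000002 = -5.868432

F_0 = -14.845924 N
F_1 = -5.582600 N
F_2 = -3.005930 N
F_3 = 14.285566 N
F_4 = -6.803100 N
F_5 = -5.868432 N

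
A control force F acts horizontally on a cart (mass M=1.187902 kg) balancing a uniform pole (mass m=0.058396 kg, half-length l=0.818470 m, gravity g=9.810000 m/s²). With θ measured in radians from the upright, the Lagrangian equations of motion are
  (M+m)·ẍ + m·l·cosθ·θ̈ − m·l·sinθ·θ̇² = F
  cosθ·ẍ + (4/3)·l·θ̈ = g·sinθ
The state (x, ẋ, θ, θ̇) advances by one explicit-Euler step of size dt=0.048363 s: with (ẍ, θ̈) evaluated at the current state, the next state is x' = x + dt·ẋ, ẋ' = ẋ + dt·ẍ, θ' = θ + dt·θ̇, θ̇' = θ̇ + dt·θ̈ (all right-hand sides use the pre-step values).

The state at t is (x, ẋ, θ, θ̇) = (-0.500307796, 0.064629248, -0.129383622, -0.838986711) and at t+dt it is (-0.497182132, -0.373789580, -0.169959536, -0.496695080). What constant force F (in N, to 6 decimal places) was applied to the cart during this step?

F = -10.958116 N

ẍ = (ẋ'−ẋ)/dt = (-0.373789580−0.064629248)/0.048363 = -9.065170
θ̈ = (θ̇'−θ̇)/dt = (-0.496695080−-0.838986711)/0.048363 = 7.077552
sinθ=-0.129023, cosθ=0.991642
F = (M+m)·ẍ + m·l·cosθ·θ̈ − m·l·sinθ·θ̇² = -11.297904 + 0.335447 − -0.004341 = -10.958116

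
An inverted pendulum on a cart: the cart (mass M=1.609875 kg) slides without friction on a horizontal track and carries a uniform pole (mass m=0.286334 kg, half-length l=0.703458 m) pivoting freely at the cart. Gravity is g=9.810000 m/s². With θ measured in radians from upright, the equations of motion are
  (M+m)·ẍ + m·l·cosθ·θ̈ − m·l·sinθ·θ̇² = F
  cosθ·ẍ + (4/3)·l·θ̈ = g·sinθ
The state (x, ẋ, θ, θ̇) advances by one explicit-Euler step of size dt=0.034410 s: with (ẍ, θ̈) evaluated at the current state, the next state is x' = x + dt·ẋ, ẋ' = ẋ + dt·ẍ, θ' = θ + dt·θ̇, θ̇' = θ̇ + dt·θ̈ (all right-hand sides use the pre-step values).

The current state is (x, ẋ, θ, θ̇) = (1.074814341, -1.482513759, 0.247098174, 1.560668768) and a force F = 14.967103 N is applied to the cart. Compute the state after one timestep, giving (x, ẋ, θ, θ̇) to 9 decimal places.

(1.023801043, -1.186253879, 0.300800786, 1.342429081)

sinθ=0.244591306, cosθ=0.969626265
temp = (F + m·l·θ̇²·sinθ)/(M+m) = (14.967103 + 0.119997884)/1.896209 = 7.956454634
θ̈ = (g·sinθ − cosθ·temp)/(l·(4/3 − m·cos²θ/(M+m))) = -6.342333257
ẍ = temp − m·l·θ̈·cosθ/(M+m) = 8.609702979
Euler: x'=1.074814341+0.034410·-1.482513759=1.023801043, ẋ'=-1.482513759+0.034410·8.609702979=-1.186253879
       θ'=0.247098174+0.034410·1.560668768=0.300800786, θ̇'=1.560668768+0.034410·-6.342333257=1.342429081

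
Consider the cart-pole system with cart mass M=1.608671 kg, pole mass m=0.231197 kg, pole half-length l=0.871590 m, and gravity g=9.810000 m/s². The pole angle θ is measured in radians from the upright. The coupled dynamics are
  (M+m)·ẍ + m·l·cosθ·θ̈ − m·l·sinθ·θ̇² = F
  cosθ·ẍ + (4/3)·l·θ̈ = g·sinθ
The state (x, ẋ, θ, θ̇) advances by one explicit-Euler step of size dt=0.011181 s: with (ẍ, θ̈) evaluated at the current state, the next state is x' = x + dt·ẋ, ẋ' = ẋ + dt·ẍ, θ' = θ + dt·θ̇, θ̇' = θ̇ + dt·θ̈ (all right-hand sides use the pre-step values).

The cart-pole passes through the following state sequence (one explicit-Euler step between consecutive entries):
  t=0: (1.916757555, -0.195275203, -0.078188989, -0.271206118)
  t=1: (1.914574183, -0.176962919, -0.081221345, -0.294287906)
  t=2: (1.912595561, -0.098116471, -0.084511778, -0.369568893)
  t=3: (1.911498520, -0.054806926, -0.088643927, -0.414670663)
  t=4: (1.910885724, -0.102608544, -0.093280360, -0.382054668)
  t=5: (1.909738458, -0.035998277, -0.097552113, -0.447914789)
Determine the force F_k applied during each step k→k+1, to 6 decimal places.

F_0 = 2.599781 N
F_1 = 11.623567 N
F_2 = 6.319099 N
F_3 = -7.277324 N
F_4 = 9.781864 N

step 0→1:
  ẍ = (ẋ'−ẋ)/dt = (-0.176962919−-0.195275203)/0.011181 = 1.637804
  θ̈ = (θ̇'−θ̇)/dt = (-0.294287906−-0.271206118)/0.011181 = -2.064376
  sinθ=-0.078109, cosθ=0.996945
  F = (M+m)·ẍ + m·l·cosθ·θ̈ − m·l·sinθ·θ̇² = 3.013343 + -0.414719 − -0.001158 = 2.599781
step 1→2:
  ẍ = (ẋ'−ẋ)/dt = (-0.098116471−-0.176962919)/0.011181 = 7.051824
  θ̈ = (θ̇'−θ̇)/dt = (-0.369568893−-0.294287906)/0.011181 = -6.732939
  sinθ=-0.081132, cosθ=0.996703
  F = (M+m)·ẍ + m·l·cosθ·θ̈ − m·l·sinθ·θ̇² = 12.974426 + -1.352275 − -0.001416 = 11.623567
step 2→3:
  ẍ = (ẋ'−ẋ)/dt = (-0.054806926−-0.098116471)/0.011181 = 3.873495
  θ̈ = (θ̇'−θ̇)/dt = (-0.414670663−-0.369568893)/0.011181 = -4.033787
  sinθ=-0.084411, cosθ=0.996431
  F = (M+m)·ẍ + m·l·cosθ·θ̈ − m·l·sinθ·θ̇² = 7.126719 + -0.809943 − -0.002323 = 6.319099
step 3→4:
  ẍ = (ẋ'−ẋ)/dt = (-0.102608544−-0.054806926)/0.011181 = -4.275254
  θ̈ = (θ̇'−θ̇)/dt = (-0.382054668−-0.414670663)/0.011181 = 2.917091
  sinθ=-0.088528, cosθ=0.996074
  F = (M+m)·ẍ + m·l·cosθ·θ̈ − m·l·sinθ·θ̇² = -7.865904 + 0.585512 − -0.003067 = -7.277324
step 4→5:
  ẍ = (ẋ'−ẋ)/dt = (-0.035998277−-0.102608544)/0.011181 = 5.957452
  θ̈ = (θ̇'−θ̇)/dt = (-0.447914789−-0.382054668)/0.011181 = -5.890360
  sinθ=-0.093145, cosθ=0.995653
  F = (M+m)·ẍ + m·l·cosθ·θ̈ − m·l·sinθ·θ̇² = 10.960925 + -1.181800 − -0.002740 = 9.781864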